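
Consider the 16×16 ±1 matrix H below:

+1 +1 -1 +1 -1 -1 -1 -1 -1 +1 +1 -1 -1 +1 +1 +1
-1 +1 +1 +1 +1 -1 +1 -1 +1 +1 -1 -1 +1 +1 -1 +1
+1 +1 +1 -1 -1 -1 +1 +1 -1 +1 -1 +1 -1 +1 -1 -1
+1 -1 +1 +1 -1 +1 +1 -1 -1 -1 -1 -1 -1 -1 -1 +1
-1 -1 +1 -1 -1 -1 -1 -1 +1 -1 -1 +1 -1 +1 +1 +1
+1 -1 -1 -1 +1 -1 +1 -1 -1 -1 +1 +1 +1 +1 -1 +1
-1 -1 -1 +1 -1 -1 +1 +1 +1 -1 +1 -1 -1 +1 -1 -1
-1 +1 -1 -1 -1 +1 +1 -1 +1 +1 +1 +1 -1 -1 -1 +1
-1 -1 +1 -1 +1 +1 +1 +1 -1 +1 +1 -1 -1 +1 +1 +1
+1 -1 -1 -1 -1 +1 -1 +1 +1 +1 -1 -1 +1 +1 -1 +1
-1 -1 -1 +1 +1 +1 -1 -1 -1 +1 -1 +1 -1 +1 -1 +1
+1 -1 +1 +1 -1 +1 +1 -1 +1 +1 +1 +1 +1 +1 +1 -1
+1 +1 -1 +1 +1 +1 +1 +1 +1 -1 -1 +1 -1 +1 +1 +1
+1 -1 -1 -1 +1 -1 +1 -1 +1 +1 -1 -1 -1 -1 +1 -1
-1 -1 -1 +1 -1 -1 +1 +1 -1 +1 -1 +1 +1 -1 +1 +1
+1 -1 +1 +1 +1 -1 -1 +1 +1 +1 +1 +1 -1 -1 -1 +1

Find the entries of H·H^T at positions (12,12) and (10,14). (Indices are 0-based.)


Row 10 of H: [-1, -1, -1, 1, 1, 1, -1, -1, -1, 1, -1, 1, -1, 1, -1, 1].
Row 12 of H: [1, 1, -1, 1, 1, 1, 1, 1, 1, -1, -1, 1, -1, 1, 1, 1].
Row 14 of H: [-1, -1, -1, 1, -1, -1, 1, 1, -1, 1, -1, 1, 1, -1, 1, 1].
(H·H^T)[12][12] = Σ_j H[12][j]·H[12][j] = (1)² + (1)² + (-1)² + (1)² + (1)² + (1)² + (1)² + (1)² + (1)² + (-1)² + (-1)² + (1)² + (-1)² + (1)² + (1)² + (1)² = 1 + 1 + 1 + 1 + 1 + 1 + 1 + 1 + 1 + 1 + 1 + 1 + 1 + 1 + 1 + 1 = 16.
(H·H^T)[10][14] = Σ_j H[10][j]·H[14][j] = (-1)·(-1) + (-1)·(-1) + (-1)·(-1) + (1)·(1) + (1)·(-1) + (1)·(-1) + (-1)·(1) + (-1)·(1) + (-1)·(-1) + (1)·(1) + (-1)·(-1) + (1)·(1) + (-1)·(1) + (1)·(-1) + (-1)·(1) + (1)·(1) = 1 + 1 + 1 + 1 + -1 + -1 + -1 + -1 + 1 + 1 + 1 + 1 + -1 + -1 + -1 + 1 = 2.
Rows 10 and 14 are not orthogonal (dot product = 2 ≠ 0), so H is not a Hadamard matrix.

(12,12) entry = 16; (10,14) entry = 2.


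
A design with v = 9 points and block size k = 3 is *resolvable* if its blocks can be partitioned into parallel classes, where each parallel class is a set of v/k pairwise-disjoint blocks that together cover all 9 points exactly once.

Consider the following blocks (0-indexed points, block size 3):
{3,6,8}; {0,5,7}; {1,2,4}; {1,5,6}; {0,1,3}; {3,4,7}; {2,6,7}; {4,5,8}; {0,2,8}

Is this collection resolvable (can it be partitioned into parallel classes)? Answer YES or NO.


v = 9, block size k = 3, number of blocks = 9.
For resolvability, blocks must partition into parallel classes of size v/k = 3.
Total blocks must therefore be a multiple of 3: 9 = 3·3 + 0 ⇒ divisible ✓.
Greedy packing gives 3 candidate class(es). Each should be a full parallel class (size 3, covers all 9 points).
  Class 1 (3 blocks): {3,6,8}; {0,5,7}; {1,2,4}. Points covered: [0, 1, 2, 3, 4, 5, 6, 7, 8].
  Class 2 (3 blocks): {1,5,6}; {3,4,7}; {0,2,8}. Points covered: [0, 1, 2, 3, 4, 5, 6, 7, 8].
  Class 3 (3 blocks): {0,1,3}; {2,6,7}; {4,5,8}. Points covered: [0, 1, 2, 3, 4, 5, 6, 7, 8].
All classes full (size 3)? YES. All classes cover every point? YES.
Resolvable? YES.

YES


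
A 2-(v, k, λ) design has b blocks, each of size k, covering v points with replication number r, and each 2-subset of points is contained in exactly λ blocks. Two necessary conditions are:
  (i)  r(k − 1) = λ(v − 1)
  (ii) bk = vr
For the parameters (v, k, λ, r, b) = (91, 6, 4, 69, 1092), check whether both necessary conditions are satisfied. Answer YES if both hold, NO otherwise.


Condition (i): r(k − 1) = 69·5 = 345; λ(v − 1) = 4·90 = 360. Match? NO.
Condition (ii): bk = 1092·6 = 6552; vr = 91·69 = 6279. Match? NO.
Both conditions hold? NO.

NO


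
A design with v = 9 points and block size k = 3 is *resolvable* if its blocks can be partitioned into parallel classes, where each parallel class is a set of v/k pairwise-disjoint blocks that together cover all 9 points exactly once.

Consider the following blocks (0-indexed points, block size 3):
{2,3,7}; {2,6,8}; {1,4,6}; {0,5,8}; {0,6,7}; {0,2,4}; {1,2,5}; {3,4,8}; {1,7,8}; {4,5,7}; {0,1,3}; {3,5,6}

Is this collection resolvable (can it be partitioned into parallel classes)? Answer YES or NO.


v = 9, block size k = 3, number of blocks = 12.
For resolvability, blocks must partition into parallel classes of size v/k = 3.
Total blocks must therefore be a multiple of 3: 12 = 3·4 + 0 ⇒ divisible ✓.
Greedy packing gives 4 candidate class(es). Each should be a full parallel class (size 3, covers all 9 points).
  Class 1 (3 blocks): {2,3,7}; {1,4,6}; {0,5,8}. Points covered: [0, 1, 2, 3, 4, 5, 6, 7, 8].
  Class 2 (3 blocks): {2,6,8}; {4,5,7}; {0,1,3}. Points covered: [0, 1, 2, 3, 4, 5, 6, 7, 8].
  Class 3 (3 blocks): {0,6,7}; {1,2,5}; {3,4,8}. Points covered: [0, 1, 2, 3, 4, 5, 6, 7, 8].
  Class 4 (3 blocks): {0,2,4}; {1,7,8}; {3,5,6}. Points covered: [0, 1, 2, 3, 4, 5, 6, 7, 8].
All classes full (size 3)? YES. All classes cover every point? YES.
Resolvable? YES.

YES


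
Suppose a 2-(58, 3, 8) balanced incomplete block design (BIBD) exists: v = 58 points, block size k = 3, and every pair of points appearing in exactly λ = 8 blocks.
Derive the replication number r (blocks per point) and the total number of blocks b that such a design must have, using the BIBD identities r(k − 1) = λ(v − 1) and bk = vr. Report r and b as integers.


Any 2-(v, k, λ) BIBD satisfies two necessary conditions:
  (i)  Each point sits in r blocks, and counting incidences through any fixed point gives r(k − 1) = λ(v − 1), so r = λ(v − 1)/(k − 1).
  (ii) Total incidences bk = vr, so b = vr/k.
Step 1: r = λ(v − 1)/(k − 1) = 8·(58 − 1)/(3 − 1) = 8·57/2 = 456/2 = 228.
Step 2: b = vr/k = 58·228/3 = 13224/3 = 4408.
Check integrality: r = 228 ∈ Z ✓, b = 4408 ∈ Z ✓.
(These identities are necessary conditions: they determine r and b for any design with these parameters, but do not by themselves prove that one exists.)

r = 228, b = 4408.


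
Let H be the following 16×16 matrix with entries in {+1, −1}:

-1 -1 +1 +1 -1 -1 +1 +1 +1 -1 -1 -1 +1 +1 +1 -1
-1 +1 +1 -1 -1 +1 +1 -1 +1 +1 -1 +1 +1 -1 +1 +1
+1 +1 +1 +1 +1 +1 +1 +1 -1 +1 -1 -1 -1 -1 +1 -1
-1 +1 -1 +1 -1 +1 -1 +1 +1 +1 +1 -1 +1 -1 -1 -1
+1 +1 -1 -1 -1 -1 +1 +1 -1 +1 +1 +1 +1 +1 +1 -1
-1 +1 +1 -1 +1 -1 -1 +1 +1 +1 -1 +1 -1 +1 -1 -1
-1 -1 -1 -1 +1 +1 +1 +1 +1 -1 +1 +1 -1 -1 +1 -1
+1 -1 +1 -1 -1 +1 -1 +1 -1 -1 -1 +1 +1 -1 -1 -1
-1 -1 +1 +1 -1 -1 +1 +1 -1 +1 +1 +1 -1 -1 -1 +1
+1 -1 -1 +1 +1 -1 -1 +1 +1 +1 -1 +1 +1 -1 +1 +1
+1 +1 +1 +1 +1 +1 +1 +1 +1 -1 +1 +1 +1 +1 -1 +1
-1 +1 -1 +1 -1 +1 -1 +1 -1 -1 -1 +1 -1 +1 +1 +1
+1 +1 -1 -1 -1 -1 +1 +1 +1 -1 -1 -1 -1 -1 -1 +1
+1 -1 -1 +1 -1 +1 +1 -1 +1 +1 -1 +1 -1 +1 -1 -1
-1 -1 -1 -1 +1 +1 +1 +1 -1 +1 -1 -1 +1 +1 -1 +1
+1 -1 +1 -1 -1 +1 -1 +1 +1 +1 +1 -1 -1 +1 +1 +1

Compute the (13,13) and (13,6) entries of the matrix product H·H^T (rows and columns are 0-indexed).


Row 6 of H: [-1, -1, -1, -1, 1, 1, 1, 1, 1, -1, 1, 1, -1, -1, 1, -1].
Row 13 of H: [1, -1, -1, 1, -1, 1, 1, -1, 1, 1, -1, 1, -1, 1, -1, -1].
(H·H^T)[13][13] = Σ_j H[13][j]·H[13][j] = (1)² + (-1)² + (-1)² + (1)² + (-1)² + (1)² + (1)² + (-1)² + (1)² + (1)² + (-1)² + (1)² + (-1)² + (1)² + (-1)² + (-1)² = 1 + 1 + 1 + 1 + 1 + 1 + 1 + 1 + 1 + 1 + 1 + 1 + 1 + 1 + 1 + 1 = 16.
(H·H^T)[13][6] = Σ_j H[13][j]·H[6][j] = (1)·(-1) + (-1)·(-1) + (-1)·(-1) + (1)·(-1) + (-1)·(1) + (1)·(1) + (1)·(1) + (-1)·(1) + (1)·(1) + (1)·(-1) + (-1)·(1) + (1)·(1) + (-1)·(-1) + (1)·(-1) + (-1)·(1) + (-1)·(-1) = -1 + 1 + 1 + -1 + -1 + 1 + 1 + -1 + 1 + -1 + -1 + 1 + 1 + -1 + -1 + 1 = 0.
So rows 13 and 6 are orthogonal; the diagonal entry equals n = 16.

(13,13) entry = 16; (13,6) entry = 0.


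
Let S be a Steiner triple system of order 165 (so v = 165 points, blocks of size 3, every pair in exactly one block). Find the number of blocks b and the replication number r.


An STS(v) is a 2-(v, 3, 1) BIBD: block size k = 3, λ = 1.
Replication: r(k − 1) = λ(v − 1) ⇒ r·2 = 165 − 1 = 164 ⇒ r = 82.
Block count: bk = vr ⇒ b·3 = 165·82 = 13530 ⇒ b = 4510.

r = 82, b = 4510.


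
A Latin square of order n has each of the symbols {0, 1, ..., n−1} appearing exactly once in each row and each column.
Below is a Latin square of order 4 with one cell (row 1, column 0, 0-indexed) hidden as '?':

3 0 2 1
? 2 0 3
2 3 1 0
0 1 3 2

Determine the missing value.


Row 1 contains symbols [0, 2, 3] — missing [1].
Column 0 contains symbols [0, 2, 3] — missing [1].
The missing symbol must appear in both missing sets; intersection = [1].
Therefore the hidden value is 1.

Missing value = 1.


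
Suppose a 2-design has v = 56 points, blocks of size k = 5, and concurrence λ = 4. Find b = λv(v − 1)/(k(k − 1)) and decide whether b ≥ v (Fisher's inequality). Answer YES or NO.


r = λ(v − 1)/(k − 1) = 4·55/4 = 55.
b = vr/k = 56·55/5 = 616.
Fisher's inequality: b ≥ v ⇔ 616 ≥ 56? YES.

YES


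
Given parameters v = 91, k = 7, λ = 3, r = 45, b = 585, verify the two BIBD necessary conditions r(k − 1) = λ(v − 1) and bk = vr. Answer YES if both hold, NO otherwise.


Condition (i): r(k − 1) = 45·6 = 270; λ(v − 1) = 3·90 = 270. Match? YES.
Condition (ii): bk = 585·7 = 4095; vr = 91·45 = 4095. Match? YES.
Both conditions hold? YES.

YES


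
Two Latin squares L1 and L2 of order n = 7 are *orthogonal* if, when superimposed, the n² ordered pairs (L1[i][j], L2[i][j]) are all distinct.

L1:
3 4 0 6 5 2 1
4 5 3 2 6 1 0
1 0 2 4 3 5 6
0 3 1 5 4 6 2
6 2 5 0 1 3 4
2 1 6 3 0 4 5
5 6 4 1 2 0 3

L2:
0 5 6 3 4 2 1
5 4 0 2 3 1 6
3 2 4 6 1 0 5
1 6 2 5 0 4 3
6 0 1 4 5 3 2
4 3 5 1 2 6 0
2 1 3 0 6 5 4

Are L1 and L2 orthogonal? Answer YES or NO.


Form the n² = 49 superimposed pairs (L1[i][j], L2[i][j]), row by row (rows and columns indexed from 0):
row 0: (3,0) (4,5) (0,6) (6,3) (5,4) (2,2) (1,1)
row 1: (4,5) (5,4) (3,0) (2,2) (6,3) (1,1) (0,6)
row 2: (1,3) (0,2) (2,4) (4,6) (3,1) (5,0) (6,5)
row 3: (0,1) (3,6) (1,2) (5,5) (4,0) (6,4) (2,3)
row 4: (6,6) (2,0) (5,1) (0,4) (1,5) (3,3) (4,2)
row 5: (2,4) (1,3) (6,5) (3,1) (0,2) (4,6) (5,0)
row 6: (5,2) (6,1) (4,3) (1,0) (2,6) (0,5) (3,4)
Orthogonality requires all 49 pairs distinct.
But the pair (4,5) repeats: cell (0,1) has L1 = 4, L2 = 5, and cell (1,0) has L1 = 4, L2 = 5.
A repeated pair means some other pair never occurs (only 35 distinct pairs out of 49), so the squares are not orthogonal.
Conclusion: NO.

NO


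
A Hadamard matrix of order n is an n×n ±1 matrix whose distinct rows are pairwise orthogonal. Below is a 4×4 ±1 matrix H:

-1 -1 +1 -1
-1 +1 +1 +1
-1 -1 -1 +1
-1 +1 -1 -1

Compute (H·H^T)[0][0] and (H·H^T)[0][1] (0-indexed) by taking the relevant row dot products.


Row 0 of H: [-1, -1, 1, -1].
Row 1 of H: [-1, 1, 1, 1].
(H·H^T)[0][0] = Σ_j H[0][j]·H[0][j] = (-1)² + (-1)² + (1)² + (-1)² = 1 + 1 + 1 + 1 = 4.
(H·H^T)[0][1] = Σ_j H[0][j]·H[1][j] = (-1)·(-1) + (-1)·(1) + (1)·(1) + (-1)·(1) = 1 + -1 + 1 + -1 = 0.
So rows 0 and 1 are orthogonal; the diagonal entry equals n = 4.

(0,0) entry = 4; (0,1) entry = 0.


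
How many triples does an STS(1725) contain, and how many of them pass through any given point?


An STS(v) is a 2-(v, 3, 1) BIBD: block size k = 3, λ = 1.
Replication: r(k − 1) = λ(v − 1) ⇒ r·2 = 1725 − 1 = 1724 ⇒ r = 862.
Block count: bk = vr ⇒ b·3 = 1725·862 = 1486950 ⇒ b = 495650.
(Check via b = v(v − 1)/6 = 1725·1724/6 = 2973900/6 = 495650.)

r = 862, b = 495650.


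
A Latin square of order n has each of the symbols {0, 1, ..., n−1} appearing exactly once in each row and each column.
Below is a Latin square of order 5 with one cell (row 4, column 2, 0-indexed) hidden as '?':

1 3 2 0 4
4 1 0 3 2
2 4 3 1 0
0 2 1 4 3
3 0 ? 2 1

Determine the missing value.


Row 4 contains symbols [0, 1, 2, 3] — missing [4].
Column 2 contains symbols [0, 1, 2, 3] — missing [4].
The missing symbol must appear in both missing sets; intersection = [4].
Therefore the hidden value is 4.

Missing value = 4.


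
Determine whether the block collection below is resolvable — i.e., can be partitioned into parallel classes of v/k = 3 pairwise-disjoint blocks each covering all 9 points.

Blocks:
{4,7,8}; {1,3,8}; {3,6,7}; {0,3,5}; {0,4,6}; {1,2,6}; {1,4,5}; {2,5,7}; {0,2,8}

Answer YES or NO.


v = 9, block size k = 3, number of blocks = 9.
For resolvability, blocks must partition into parallel classes of size v/k = 3.
Total blocks must therefore be a multiple of 3: 9 = 3·3 + 0 ⇒ divisible ✓.
Greedy packing gives 3 candidate class(es). Each should be a full parallel class (size 3, covers all 9 points).
  Class 1 (3 blocks): {4,7,8}; {0,3,5}; {1,2,6}. Points covered: [0, 1, 2, 3, 4, 5, 6, 7, 8].
  Class 2 (3 blocks): {1,3,8}; {0,4,6}; {2,5,7}. Points covered: [0, 1, 2, 3, 4, 5, 6, 7, 8].
  Class 3 (3 blocks): {3,6,7}; {1,4,5}; {0,2,8}. Points covered: [0, 1, 2, 3, 4, 5, 6, 7, 8].
All classes full (size 3)? YES. All classes cover every point? YES.
Resolvable? YES.

YES


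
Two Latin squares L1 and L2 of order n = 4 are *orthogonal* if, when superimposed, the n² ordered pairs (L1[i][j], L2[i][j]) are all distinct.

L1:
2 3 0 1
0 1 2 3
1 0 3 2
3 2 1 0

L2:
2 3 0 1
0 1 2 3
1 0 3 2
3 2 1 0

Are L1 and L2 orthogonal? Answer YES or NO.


Form the n² = 16 superimposed pairs (L1[i][j], L2[i][j]), row by row (rows and columns indexed from 0):
row 0: (2,2) (3,3) (0,0) (1,1)
row 1: (0,0) (1,1) (2,2) (3,3)
row 2: (1,1) (0,0) (3,3) (2,2)
row 3: (3,3) (2,2) (1,1) (0,0)
Orthogonality requires all 16 pairs distinct.
But the pair (0,0) repeats: cell (0,2) has L1 = 0, L2 = 0, and cell (1,0) has L1 = 0, L2 = 0.
A repeated pair means some other pair never occurs (only 4 distinct pairs out of 16), so the squares are not orthogonal.
Conclusion: NO.

NO


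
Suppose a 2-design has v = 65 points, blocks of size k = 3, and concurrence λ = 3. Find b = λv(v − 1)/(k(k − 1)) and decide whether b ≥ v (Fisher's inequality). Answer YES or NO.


r = λ(v − 1)/(k − 1) = 3·64/2 = 96.
b = vr/k = 65·96/3 = 2080.
Fisher's inequality: b ≥ v ⇔ 2080 ≥ 65? YES.

YES


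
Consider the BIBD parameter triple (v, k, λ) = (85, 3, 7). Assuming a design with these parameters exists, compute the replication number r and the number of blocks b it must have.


Any 2-(v, k, λ) BIBD satisfies two necessary conditions:
  (i)  Each point sits in r blocks, and counting incidences through any fixed point gives r(k − 1) = λ(v − 1), so r = λ(v − 1)/(k − 1).
  (ii) Total incidences bk = vr, so b = vr/k.
Step 1: r = λ(v − 1)/(k − 1) = 7·(85 − 1)/(3 − 1) = 7·84/2 = 588/2 = 294.
Step 2: b = vr/k = 85·294/3 = 24990/3 = 8330.
Check integrality: r = 294 ∈ Z ✓, b = 8330 ∈ Z ✓.
(These identities are necessary conditions: they determine r and b for any design with these parameters, but do not by themselves prove that one exists.)

r = 294, b = 8330.


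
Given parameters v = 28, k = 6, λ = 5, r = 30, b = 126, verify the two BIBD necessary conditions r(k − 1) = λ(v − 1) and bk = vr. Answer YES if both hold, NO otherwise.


Condition (i): r(k − 1) = 30·5 = 150; λ(v − 1) = 5·27 = 135. Match? NO.
Condition (ii): bk = 126·6 = 756; vr = 28·30 = 840. Match? NO.
Both conditions hold? NO.

NO


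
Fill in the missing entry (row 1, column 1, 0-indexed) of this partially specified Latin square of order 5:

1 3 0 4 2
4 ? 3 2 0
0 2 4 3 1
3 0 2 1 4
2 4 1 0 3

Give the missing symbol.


Row 1 contains symbols [0, 2, 3, 4] — missing [1].
Column 1 contains symbols [0, 2, 3, 4] — missing [1].
The missing symbol must appear in both missing sets; intersection = [1].
Therefore the hidden value is 1.

Missing value = 1.


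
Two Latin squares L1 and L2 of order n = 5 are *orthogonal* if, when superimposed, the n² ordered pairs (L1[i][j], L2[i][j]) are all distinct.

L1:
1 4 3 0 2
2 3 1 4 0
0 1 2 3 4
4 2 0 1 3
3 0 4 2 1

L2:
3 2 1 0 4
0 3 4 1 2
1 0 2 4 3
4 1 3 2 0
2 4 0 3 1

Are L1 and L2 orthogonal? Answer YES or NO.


Form the n² = 25 superimposed pairs (L1[i][j], L2[i][j]), row by row (rows and columns indexed from 0):
row 0: (1,3) (4,2) (3,1) (0,0) (2,4)
row 1: (2,0) (3,3) (1,4) (4,1) (0,2)
row 2: (0,1) (1,0) (2,2) (3,4) (4,3)
row 3: (4,4) (2,1) (0,3) (1,2) (3,0)
row 4: (3,2) (0,4) (4,0) (2,3) (1,1)
Orthogonality requires all 25 pairs distinct.
Check by first coordinate: for each symbol s of L1, list the L2 entries in the n cells where L1 = s; they must all differ.
  L1 = 0: L2 entries (in reading order) 0, 2, 1, 3, 4 — all 5 distinct ✓
  L1 = 1: L2 entries (in reading order) 3, 4, 0, 2, 1 — all 5 distinct ✓
  L1 = 2: L2 entries (in reading order) 4, 0, 2, 1, 3 — all 5 distinct ✓
  L1 = 3: L2 entries (in reading order) 1, 3, 4, 0, 2 — all 5 distinct ✓
  L1 = 4: L2 entries (in reading order) 2, 1, 3, 4, 0 — all 5 distinct ✓
Every symbol of L1 meets every symbol of L2 exactly once, so all 25 pairs are distinct (25 of 25).
Conclusion: YES.

YES


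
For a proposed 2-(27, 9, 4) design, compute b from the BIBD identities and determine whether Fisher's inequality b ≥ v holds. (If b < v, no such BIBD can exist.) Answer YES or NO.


r = λ(v − 1)/(k − 1) = 4·26/8 = 13.
b = vr/k = 27·13/9 = 39.
Fisher's inequality: b ≥ v ⇔ 39 ≥ 27? YES.

YES


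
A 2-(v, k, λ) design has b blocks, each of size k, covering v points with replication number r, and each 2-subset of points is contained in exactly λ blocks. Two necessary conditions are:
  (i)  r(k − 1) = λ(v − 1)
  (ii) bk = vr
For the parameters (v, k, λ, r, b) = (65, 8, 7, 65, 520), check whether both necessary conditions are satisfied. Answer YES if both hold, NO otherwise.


Condition (i): r(k − 1) = 65·7 = 455; λ(v − 1) = 7·64 = 448. Match? NO.
Condition (ii): bk = 520·8 = 4160; vr = 65·65 = 4225. Match? NO.
Both conditions hold? NO.

NO


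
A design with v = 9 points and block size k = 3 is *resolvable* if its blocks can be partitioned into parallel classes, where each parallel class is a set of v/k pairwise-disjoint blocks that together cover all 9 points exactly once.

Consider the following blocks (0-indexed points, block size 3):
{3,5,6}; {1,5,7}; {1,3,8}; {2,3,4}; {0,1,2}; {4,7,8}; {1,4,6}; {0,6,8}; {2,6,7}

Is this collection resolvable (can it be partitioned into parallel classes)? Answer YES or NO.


v = 9, block size k = 3, number of blocks = 9.
For resolvability, blocks must partition into parallel classes of size v/k = 3.
Total blocks must therefore be a multiple of 3: 9 = 3·3 + 0 ⇒ divisible ✓.
Consider block {1,3,8}. The only other block(s) in the collection disjoint from it are {2,6,7} — just 1 block(s). Any parallel class containing {1,3,8} would need 2 other blocks each disjoint from it, so no parallel class of size 3 can contain {1,3,8}.
Since every block must belong to some parallel class in a resolution, the collection cannot be partitioned into parallel classes.
Resolvable? NO.

NO


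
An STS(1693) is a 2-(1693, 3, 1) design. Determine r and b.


An STS(v) is a 2-(v, 3, 1) BIBD: block size k = 3, λ = 1.
Replication: r(k − 1) = λ(v − 1) ⇒ r·2 = 1693 − 1 = 1692 ⇒ r = 846.
Block count: b = v(v − 1)/6 = 1693·1692/6 = 2864556/6 = 477426.

r = 846, b = 477426.


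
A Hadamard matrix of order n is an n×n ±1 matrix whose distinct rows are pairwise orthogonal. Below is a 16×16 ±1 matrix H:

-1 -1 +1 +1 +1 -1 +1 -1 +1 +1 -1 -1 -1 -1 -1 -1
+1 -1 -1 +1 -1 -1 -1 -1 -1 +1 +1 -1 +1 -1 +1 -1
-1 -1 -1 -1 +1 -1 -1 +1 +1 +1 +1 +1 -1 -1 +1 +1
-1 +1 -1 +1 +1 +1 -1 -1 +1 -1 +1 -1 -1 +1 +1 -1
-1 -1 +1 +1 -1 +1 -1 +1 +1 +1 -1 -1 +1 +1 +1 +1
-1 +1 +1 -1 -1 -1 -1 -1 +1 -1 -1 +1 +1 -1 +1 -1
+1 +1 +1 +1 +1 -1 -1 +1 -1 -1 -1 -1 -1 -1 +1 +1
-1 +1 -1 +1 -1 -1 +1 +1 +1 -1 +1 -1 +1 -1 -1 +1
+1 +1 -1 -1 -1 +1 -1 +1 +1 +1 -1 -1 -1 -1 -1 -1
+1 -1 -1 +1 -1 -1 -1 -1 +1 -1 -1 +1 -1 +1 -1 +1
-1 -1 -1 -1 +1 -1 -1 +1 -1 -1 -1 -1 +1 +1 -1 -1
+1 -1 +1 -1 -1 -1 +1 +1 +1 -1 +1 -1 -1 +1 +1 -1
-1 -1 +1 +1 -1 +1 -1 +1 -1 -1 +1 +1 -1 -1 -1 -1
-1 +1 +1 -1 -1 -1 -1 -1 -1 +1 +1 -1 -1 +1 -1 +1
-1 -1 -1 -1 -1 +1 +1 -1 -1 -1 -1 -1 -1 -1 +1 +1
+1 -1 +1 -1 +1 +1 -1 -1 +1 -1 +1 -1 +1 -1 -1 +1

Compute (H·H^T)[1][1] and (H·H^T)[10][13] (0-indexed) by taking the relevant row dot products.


Row 1 of H: [1, -1, -1, 1, -1, -1, -1, -1, -1, 1, 1, -1, 1, -1, 1, -1].
Row 10 of H: [-1, -1, -1, -1, 1, -1, -1, 1, -1, -1, -1, -1, 1, 1, -1, -1].
Row 13 of H: [-1, 1, 1, -1, -1, -1, -1, -1, -1, 1, 1, -1, -1, 1, -1, 1].
(H·H^T)[1][1] = Σ_j H[1][j]·H[1][j] = (1)² + (-1)² + (-1)² + (1)² + (-1)² + (-1)² + (-1)² + (-1)² + (-1)² + (1)² + (1)² + (-1)² + (1)² + (-1)² + (1)² + (-1)² = 1 + 1 + 1 + 1 + 1 + 1 + 1 + 1 + 1 + 1 + 1 + 1 + 1 + 1 + 1 + 1 = 16.
(H·H^T)[10][13] = Σ_j H[10][j]·H[13][j] = (-1)·(-1) + (-1)·(1) + (-1)·(1) + (-1)·(-1) + (1)·(-1) + (-1)·(-1) + (-1)·(-1) + (1)·(-1) + (-1)·(-1) + (-1)·(1) + (-1)·(1) + (-1)·(-1) + (1)·(-1) + (1)·(1) + (-1)·(-1) + (-1)·(1) = 1 + -1 + -1 + 1 + -1 + 1 + 1 + -1 + 1 + -1 + -1 + 1 + -1 + 1 + 1 + -1 = 0.
So rows 10 and 13 are orthogonal; the diagonal entry equals n = 16.

(1,1) entry = 16; (10,13) entry = 0.


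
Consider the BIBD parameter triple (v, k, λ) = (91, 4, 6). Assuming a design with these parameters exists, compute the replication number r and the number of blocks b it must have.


Any 2-(v, k, λ) BIBD satisfies two necessary conditions:
  (i)  Each point sits in r blocks, and counting incidences through any fixed point gives r(k − 1) = λ(v − 1), so r = λ(v − 1)/(k − 1).
  (ii) Total incidences bk = vr, so b = vr/k.
Step 1: r = λ(v − 1)/(k − 1) = 6·(91 − 1)/(4 − 1) = 6·90/3 = 540/3 = 180.
Step 2: b = vr/k = 91·180/4 = 16380/4 = 4095.
Check integrality: r = 180 ∈ Z ✓, b = 4095 ∈ Z ✓.
(These identities are necessary conditions: they determine r and b for any design with these parameters, but do not by themselves prove that one exists.)

r = 180, b = 4095.


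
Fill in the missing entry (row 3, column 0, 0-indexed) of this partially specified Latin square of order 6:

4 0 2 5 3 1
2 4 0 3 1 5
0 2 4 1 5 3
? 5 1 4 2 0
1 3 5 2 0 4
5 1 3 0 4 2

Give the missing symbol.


Row 3 contains symbols [0, 1, 2, 4, 5] — missing [3].
Column 0 contains symbols [0, 1, 2, 4, 5] — missing [3].
The missing symbol must appear in both missing sets; intersection = [3].
Therefore the hidden value is 3.

Missing value = 3.


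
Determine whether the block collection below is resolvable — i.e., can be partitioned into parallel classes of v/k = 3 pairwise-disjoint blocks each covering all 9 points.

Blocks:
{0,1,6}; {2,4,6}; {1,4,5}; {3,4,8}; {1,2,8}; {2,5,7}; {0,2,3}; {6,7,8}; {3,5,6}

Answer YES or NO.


v = 9, block size k = 3, number of blocks = 9.
For resolvability, blocks must partition into parallel classes of size v/k = 3.
Total blocks must therefore be a multiple of 3: 9 = 3·3 + 0 ⇒ divisible ✓.
Consider block {2,4,6}. It intersects every other block in the collection, so no parallel class of size 3 can contain it.
Since every block must belong to some parallel class in a resolution, the collection cannot be partitioned into parallel classes.
Resolvable? NO.

NO


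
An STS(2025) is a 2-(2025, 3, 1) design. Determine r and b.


An STS(v) is a 2-(v, 3, 1) BIBD: block size k = 3, λ = 1.
Replication: r(k − 1) = λ(v − 1) ⇒ r·2 = 2025 − 1 = 2024 ⇒ r = 1012.
Block count: bk = vr ⇒ b·3 = 2025·1012 = 2049300 ⇒ b = 683100.
(Check via b = v(v − 1)/6 = 2025·2024/6 = 4098600/6 = 683100.)

r = 1012, b = 683100.


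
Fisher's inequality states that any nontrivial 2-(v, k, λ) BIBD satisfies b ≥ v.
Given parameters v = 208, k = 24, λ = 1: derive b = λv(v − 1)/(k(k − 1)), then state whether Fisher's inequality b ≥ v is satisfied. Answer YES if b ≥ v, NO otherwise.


r = λ(v − 1)/(k − 1) = 1·207/23 = 9.
b = vr/k = 208·9/24 = 78.
Fisher's inequality: b ≥ v ⇔ 78 ≥ 208? NO.

NO


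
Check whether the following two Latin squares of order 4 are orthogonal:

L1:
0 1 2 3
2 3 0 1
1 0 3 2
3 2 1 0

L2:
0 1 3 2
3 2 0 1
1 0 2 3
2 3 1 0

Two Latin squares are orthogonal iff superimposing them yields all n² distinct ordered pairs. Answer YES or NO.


Form the n² = 16 superimposed pairs (L1[i][j], L2[i][j]), row by row (rows and columns indexed from 0):
row 0: (0,0) (1,1) (2,3) (3,2)
row 1: (2,3) (3,2) (0,0) (1,1)
row 2: (1,1) (0,0) (3,2) (2,3)
row 3: (3,2) (2,3) (1,1) (0,0)
Orthogonality requires all 16 pairs distinct.
But the pair (2,3) repeats: cell (0,2) has L1 = 2, L2 = 3, and cell (1,0) has L1 = 2, L2 = 3.
A repeated pair means some other pair never occurs (only 4 distinct pairs out of 16), so the squares are not orthogonal.
Conclusion: NO.

NO


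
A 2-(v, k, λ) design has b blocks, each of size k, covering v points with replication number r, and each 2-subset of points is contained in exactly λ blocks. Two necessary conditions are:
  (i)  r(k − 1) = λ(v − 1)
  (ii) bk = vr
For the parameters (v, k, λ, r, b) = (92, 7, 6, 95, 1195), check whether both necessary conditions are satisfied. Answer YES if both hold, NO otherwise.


Condition (i): r(k − 1) = 95·6 = 570; λ(v − 1) = 6·91 = 546. Match? NO.
Condition (ii): bk = 1195·7 = 8365; vr = 92·95 = 8740. Match? NO.
Both conditions hold? NO.

NO


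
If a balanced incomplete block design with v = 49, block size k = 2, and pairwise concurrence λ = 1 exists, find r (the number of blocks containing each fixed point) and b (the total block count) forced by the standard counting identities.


Any 2-(v, k, λ) BIBD satisfies two necessary conditions:
  (i)  Each point sits in r blocks, and counting incidences through any fixed point gives r(k − 1) = λ(v − 1), so r = λ(v − 1)/(k − 1).
  (ii) Total incidences bk = vr, so b = vr/k.
Step 1: r = λ(v − 1)/(k − 1) = 1·(49 − 1)/(2 − 1) = 1·48/1 = 48/1 = 48.
Step 2: b = vr/k = 49·48/2 = 2352/2 = 1176.
Check integrality: r = 48 ∈ Z ✓, b = 1176 ∈ Z ✓.
(These identities are necessary conditions: they determine r and b for any design with these parameters, but do not by themselves prove that one exists.)

r = 48, b = 1176.


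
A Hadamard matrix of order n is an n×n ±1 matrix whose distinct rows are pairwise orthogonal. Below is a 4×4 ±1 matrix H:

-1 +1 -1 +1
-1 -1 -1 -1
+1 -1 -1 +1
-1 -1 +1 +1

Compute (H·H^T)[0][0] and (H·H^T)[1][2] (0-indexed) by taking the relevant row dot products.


Row 0 of H: [-1, 1, -1, 1].
Row 1 of H: [-1, -1, -1, -1].
Row 2 of H: [1, -1, -1, 1].
(H·H^T)[0][0] = Σ_j H[0][j]·H[0][j] = (-1)² + (1)² + (-1)² + (1)² = 1 + 1 + 1 + 1 = 4.
(H·H^T)[1][2] = Σ_j H[1][j]·H[2][j] = (-1)·(1) + (-1)·(-1) + (-1)·(-1) + (-1)·(1) = -1 + 1 + 1 + -1 = 0.
So rows 1 and 2 are orthogonal; the diagonal entry equals n = 4.

(0,0) entry = 4; (1,2) entry = 0.


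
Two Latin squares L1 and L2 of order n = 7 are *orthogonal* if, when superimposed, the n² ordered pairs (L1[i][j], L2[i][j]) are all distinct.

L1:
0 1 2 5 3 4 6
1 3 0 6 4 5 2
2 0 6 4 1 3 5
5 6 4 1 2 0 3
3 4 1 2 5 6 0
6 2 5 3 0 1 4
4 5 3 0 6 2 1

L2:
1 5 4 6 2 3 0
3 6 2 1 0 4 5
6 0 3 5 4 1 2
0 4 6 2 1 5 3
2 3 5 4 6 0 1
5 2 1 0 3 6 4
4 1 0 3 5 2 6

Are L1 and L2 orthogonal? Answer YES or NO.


Form the n² = 49 superimposed pairs (L1[i][j], L2[i][j]), row by row (rows and columns indexed from 0):
row 0: (0,1) (1,5) (2,4) (5,6) (3,2) (4,3) (6,0)
row 1: (1,3) (3,6) (0,2) (6,1) (4,0) (5,4) (2,5)
row 2: (2,6) (0,0) (6,3) (4,5) (1,4) (3,1) (5,2)
row 3: (5,0) (6,4) (4,6) (1,2) (2,1) (0,5) (3,3)
row 4: (3,2) (4,3) (1,5) (2,4) (5,6) (6,0) (0,1)
row 5: (6,5) (2,2) (5,1) (3,0) (0,3) (1,6) (4,4)
row 6: (4,4) (5,1) (3,0) (0,3) (6,5) (2,2) (1,6)
Orthogonality requires all 49 pairs distinct.
But the pair (3,2) repeats: cell (0,4) has L1 = 3, L2 = 2, and cell (4,0) has L1 = 3, L2 = 2.
A repeated pair means some other pair never occurs (only 35 distinct pairs out of 49), so the squares are not orthogonal.
Conclusion: NO.

NO


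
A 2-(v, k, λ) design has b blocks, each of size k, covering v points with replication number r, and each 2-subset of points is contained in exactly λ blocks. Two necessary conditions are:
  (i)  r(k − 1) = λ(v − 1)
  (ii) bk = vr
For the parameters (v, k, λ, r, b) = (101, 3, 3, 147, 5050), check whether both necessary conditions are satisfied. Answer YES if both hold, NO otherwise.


Condition (i): r(k − 1) = 147·2 = 294; λ(v − 1) = 3·100 = 300. Match? NO.
Condition (ii): bk = 5050·3 = 15150; vr = 101·147 = 14847. Match? NO.
Both conditions hold? NO.

NO


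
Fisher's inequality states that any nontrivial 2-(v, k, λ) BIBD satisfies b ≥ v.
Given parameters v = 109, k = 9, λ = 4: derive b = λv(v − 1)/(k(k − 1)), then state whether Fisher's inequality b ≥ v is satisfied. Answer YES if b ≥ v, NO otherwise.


b = λv(v − 1)/(k(k − 1)) = 4·109·108/(9·8) = 47088/72 = 654.
Compare with v = 109: b ≥ v, so Fisher's inequality holds.

YES


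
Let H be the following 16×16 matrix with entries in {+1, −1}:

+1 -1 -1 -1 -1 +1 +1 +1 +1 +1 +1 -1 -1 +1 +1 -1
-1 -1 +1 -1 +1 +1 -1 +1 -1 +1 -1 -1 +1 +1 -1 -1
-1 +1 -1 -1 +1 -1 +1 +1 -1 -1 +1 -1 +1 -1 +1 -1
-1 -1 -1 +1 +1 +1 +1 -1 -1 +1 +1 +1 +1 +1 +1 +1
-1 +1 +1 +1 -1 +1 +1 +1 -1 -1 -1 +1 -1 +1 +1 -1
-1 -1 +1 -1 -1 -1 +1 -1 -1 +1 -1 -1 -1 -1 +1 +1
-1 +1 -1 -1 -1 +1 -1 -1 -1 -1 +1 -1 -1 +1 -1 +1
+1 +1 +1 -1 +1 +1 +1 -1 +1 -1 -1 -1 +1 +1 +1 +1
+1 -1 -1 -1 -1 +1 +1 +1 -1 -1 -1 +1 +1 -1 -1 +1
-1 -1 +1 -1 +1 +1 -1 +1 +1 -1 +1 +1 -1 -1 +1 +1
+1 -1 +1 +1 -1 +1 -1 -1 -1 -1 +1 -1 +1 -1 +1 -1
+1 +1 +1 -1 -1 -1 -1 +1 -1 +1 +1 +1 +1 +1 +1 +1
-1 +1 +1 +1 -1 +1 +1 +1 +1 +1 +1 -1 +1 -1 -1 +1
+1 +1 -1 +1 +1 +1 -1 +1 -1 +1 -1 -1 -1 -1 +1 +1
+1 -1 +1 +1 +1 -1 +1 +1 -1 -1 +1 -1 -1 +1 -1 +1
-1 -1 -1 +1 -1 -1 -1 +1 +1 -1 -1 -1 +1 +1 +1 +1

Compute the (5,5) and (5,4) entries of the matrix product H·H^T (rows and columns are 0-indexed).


Row 4 of H: [-1, 1, 1, 1, -1, 1, 1, 1, -1, -1, -1, 1, -1, 1, 1, -1].
Row 5 of H: [-1, -1, 1, -1, -1, -1, 1, -1, -1, 1, -1, -1, -1, -1, 1, 1].
(H·H^T)[5][5] = Σ_j H[5][j]·H[5][j] = (-1)² + (-1)² + (1)² + (-1)² + (-1)² + (-1)² + (1)² + (-1)² + (-1)² + (1)² + (-1)² + (-1)² + (-1)² + (-1)² + (1)² + (1)² = 1 + 1 + 1 + 1 + 1 + 1 + 1 + 1 + 1 + 1 + 1 + 1 + 1 + 1 + 1 + 1 = 16.
(H·H^T)[5][4] = Σ_j H[5][j]·H[4][j] = (-1)·(-1) + (-1)·(1) + (1)·(1) + (-1)·(1) + (-1)·(-1) + (-1)·(1) + (1)·(1) + (-1)·(1) + (-1)·(-1) + (1)·(-1) + (-1)·(-1) + (-1)·(1) + (-1)·(-1) + (-1)·(1) + (1)·(1) + (1)·(-1) = 1 + -1 + 1 + -1 + 1 + -1 + 1 + -1 + 1 + -1 + 1 + -1 + 1 + -1 + 1 + -1 = 0.
So rows 5 and 4 are orthogonal; the diagonal entry equals n = 16.

(5,5) entry = 16; (5,4) entry = 0.


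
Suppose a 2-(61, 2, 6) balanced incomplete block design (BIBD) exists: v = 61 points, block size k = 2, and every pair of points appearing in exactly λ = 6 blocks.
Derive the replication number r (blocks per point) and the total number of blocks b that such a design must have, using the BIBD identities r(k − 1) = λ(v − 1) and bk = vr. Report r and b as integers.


Any 2-(v, k, λ) BIBD satisfies two necessary conditions:
  (i)  Each point sits in r blocks, and counting incidences through any fixed point gives r(k − 1) = λ(v − 1), so r = λ(v − 1)/(k − 1).
  (ii) Total incidences bk = vr, so b = vr/k.
Step 1: r = λ(v − 1)/(k − 1) = 6·(61 − 1)/(2 − 1) = 6·60/1 = 360/1 = 360.
Step 2: b = vr/k = 61·360/2 = 21960/2 = 10980.
Check integrality: r = 360 ∈ Z ✓, b = 10980 ∈ Z ✓.
(These identities are necessary conditions: they determine r and b for any design with these parameters, but do not by themselves prove that one exists.)

r = 360, b = 10980.


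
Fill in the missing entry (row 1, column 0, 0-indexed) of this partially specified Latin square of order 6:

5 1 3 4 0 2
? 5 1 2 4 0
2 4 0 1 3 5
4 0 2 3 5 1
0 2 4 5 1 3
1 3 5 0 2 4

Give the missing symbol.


Row 1 contains symbols [0, 1, 2, 4, 5] — missing [3].
Column 0 contains symbols [0, 1, 2, 4, 5] — missing [3].
The missing symbol must appear in both missing sets; intersection = [3].
Therefore the hidden value is 3.

Missing value = 3.


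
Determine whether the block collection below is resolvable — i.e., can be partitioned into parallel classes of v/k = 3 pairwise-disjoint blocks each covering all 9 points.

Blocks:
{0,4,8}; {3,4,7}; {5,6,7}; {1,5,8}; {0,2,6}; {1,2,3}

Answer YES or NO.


v = 9, block size k = 3, number of blocks = 6.
For resolvability, blocks must partition into parallel classes of size v/k = 3.
Total blocks must therefore be a multiple of 3: 6 = 3·2 + 0 ⇒ divisible ✓.
Greedy packing gives 2 candidate class(es). Each should be a full parallel class (size 3, covers all 9 points).
  Class 1 (3 blocks): {0,4,8}; {5,6,7}; {1,2,3}. Points covered: [0, 1, 2, 3, 4, 5, 6, 7, 8].
  Class 2 (3 blocks): {3,4,7}; {1,5,8}; {0,2,6}. Points covered: [0, 1, 2, 3, 4, 5, 6, 7, 8].
All classes full (size 3)? YES. All classes cover every point? YES.
Resolvable? YES.

YES


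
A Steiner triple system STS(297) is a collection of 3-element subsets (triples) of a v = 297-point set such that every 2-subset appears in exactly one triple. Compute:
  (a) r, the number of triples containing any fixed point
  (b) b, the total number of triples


An STS(v) is a 2-(v, 3, 1) BIBD: block size k = 3, λ = 1.
Replication: r(k − 1) = λ(v − 1) ⇒ r·2 = 297 − 1 = 296 ⇒ r = 148.
Block count: b = v(v − 1)/6 = 297·296/6 = 87912/6 = 14652.

r = 148, b = 14652.


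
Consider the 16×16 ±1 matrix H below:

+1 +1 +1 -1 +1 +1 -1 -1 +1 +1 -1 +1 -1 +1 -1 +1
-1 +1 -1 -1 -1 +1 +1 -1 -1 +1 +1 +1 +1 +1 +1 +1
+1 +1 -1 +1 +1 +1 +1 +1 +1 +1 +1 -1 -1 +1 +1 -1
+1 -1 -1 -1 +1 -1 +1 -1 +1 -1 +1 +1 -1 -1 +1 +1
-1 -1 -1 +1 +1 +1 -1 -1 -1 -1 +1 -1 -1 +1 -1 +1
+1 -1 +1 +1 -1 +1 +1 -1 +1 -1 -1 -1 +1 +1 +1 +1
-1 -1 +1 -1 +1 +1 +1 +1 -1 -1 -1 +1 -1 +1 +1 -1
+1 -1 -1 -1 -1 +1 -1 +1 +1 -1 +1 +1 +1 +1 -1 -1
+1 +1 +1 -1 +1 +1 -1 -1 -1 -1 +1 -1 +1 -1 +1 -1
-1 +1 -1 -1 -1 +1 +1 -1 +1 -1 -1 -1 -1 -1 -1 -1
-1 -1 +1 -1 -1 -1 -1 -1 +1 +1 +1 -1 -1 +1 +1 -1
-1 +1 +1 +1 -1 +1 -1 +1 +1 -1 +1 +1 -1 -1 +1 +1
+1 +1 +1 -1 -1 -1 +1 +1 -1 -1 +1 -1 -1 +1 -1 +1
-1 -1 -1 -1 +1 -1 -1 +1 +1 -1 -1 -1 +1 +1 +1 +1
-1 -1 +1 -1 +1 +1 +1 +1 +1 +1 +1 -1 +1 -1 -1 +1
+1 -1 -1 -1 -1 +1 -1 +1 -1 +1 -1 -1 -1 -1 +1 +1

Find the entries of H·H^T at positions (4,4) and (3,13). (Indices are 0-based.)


Row 3 of H: [1, -1, -1, -1, 1, -1, 1, -1, 1, -1, 1, 1, -1, -1, 1, 1].
Row 4 of H: [-1, -1, -1, 1, 1, 1, -1, -1, -1, -1, 1, -1, -1, 1, -1, 1].
Row 13 of H: [-1, -1, -1, -1, 1, -1, -1, 1, 1, -1, -1, -1, 1, 1, 1, 1].
(H·H^T)[4][4] = Σ_j H[4][j]·H[4][j] = (-1)² + (-1)² + (-1)² + (1)² + (1)² + (1)² + (-1)² + (-1)² + (-1)² + (-1)² + (1)² + (-1)² + (-1)² + (1)² + (-1)² + (1)² = 1 + 1 + 1 + 1 + 1 + 1 + 1 + 1 + 1 + 1 + 1 + 1 + 1 + 1 + 1 + 1 = 16.
(H·H^T)[3][13] = Σ_j H[3][j]·H[13][j] = (1)·(-1) + (-1)·(-1) + (-1)·(-1) + (-1)·(-1) + (1)·(1) + (-1)·(-1) + (1)·(-1) + (-1)·(1) + (1)·(1) + (-1)·(-1) + (1)·(-1) + (1)·(-1) + (-1)·(1) + (-1)·(1) + (1)·(1) + (1)·(1) = -1 + 1 + 1 + 1 + 1 + 1 + -1 + -1 + 1 + 1 + -1 + -1 + -1 + -1 + 1 + 1 = 2.
Rows 3 and 13 are not orthogonal (dot product = 2 ≠ 0), so H is not a Hadamard matrix.

(4,4) entry = 16; (3,13) entry = 2.


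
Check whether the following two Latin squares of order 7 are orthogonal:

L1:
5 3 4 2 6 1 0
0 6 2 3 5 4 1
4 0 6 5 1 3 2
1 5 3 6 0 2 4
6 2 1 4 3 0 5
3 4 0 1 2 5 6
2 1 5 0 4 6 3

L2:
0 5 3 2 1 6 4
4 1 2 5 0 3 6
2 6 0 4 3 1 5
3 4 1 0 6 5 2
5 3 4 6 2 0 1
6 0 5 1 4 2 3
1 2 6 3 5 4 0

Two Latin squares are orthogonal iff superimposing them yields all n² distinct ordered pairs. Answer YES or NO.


Form the n² = 49 superimposed pairs (L1[i][j], L2[i][j]), row by row (rows and columns indexed from 0):
row 0: (5,0) (3,5) (4,3) (2,2) (6,1) (1,6) (0,4)
row 1: (0,4) (6,1) (2,2) (3,5) (5,0) (4,3) (1,6)
row 2: (4,2) (0,6) (6,0) (5,4) (1,3) (3,1) (2,5)
row 3: (1,3) (5,4) (3,1) (6,0) (0,6) (2,5) (4,2)
row 4: (6,5) (2,3) (1,4) (4,6) (3,2) (0,0) (5,1)
row 5: (3,6) (4,0) (0,5) (1,1) (2,4) (5,2) (6,3)
row 6: (2,1) (1,2) (5,6) (0,3) (4,5) (6,4) (3,0)
Orthogonality requires all 49 pairs distinct.
But the pair (0,4) repeats: cell (0,6) has L1 = 0, L2 = 4, and cell (1,0) has L1 = 0, L2 = 4.
A repeated pair means some other pair never occurs (only 35 distinct pairs out of 49), so the squares are not orthogonal.
Conclusion: NO.

NO


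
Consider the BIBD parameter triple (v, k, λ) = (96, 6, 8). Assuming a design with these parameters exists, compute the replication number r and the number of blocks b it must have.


Any 2-(v, k, λ) BIBD satisfies two necessary conditions:
  (i)  Each point sits in r blocks, and counting incidences through any fixed point gives r(k − 1) = λ(v − 1), so r = λ(v − 1)/(k − 1).
  (ii) Total incidences bk = vr, so b = vr/k.
Step 1: r = λ(v − 1)/(k − 1) = 8·(96 − 1)/(6 − 1) = 8·95/5 = 760/5 = 152.
Step 2: b = vr/k = 96·152/6 = 14592/6 = 2432.
Check integrality: r = 152 ∈ Z ✓, b = 2432 ∈ Z ✓.
(These identities are necessary conditions: they determine r and b for any design with these parameters, but do not by themselves prove that one exists.)

r = 152, b = 2432.


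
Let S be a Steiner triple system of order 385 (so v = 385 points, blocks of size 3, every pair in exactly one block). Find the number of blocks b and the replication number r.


An STS(v) is a 2-(v, 3, 1) BIBD: block size k = 3, λ = 1.
Replication: r(k − 1) = λ(v − 1) ⇒ r·2 = 385 − 1 = 384 ⇒ r = 192.
Block count: bk = vr ⇒ b·3 = 385·192 = 73920 ⇒ b = 24640.
(Check via b = v(v − 1)/6 = 385·384/6 = 147840/6 = 24640.)

r = 192, b = 24640.


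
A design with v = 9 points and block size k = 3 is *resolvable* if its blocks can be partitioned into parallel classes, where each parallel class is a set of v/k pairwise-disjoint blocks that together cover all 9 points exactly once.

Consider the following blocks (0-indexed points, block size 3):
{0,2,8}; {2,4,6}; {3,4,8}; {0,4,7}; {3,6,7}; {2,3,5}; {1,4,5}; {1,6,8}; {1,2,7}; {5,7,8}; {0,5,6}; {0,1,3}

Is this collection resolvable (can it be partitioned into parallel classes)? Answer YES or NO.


v = 9, block size k = 3, number of blocks = 12.
For resolvability, blocks must partition into parallel classes of size v/k = 3.
Total blocks must therefore be a multiple of 3: 12 = 3·4 + 0 ⇒ divisible ✓.
Greedy packing gives 4 candidate class(es). Each should be a full parallel class (size 3, covers all 9 points).
  Class 1 (3 blocks): {0,2,8}; {3,6,7}; {1,4,5}. Points covered: [0, 1, 2, 3, 4, 5, 6, 7, 8].
  Class 2 (3 blocks): {2,4,6}; {5,7,8}; {0,1,3}. Points covered: [0, 1, 2, 3, 4, 5, 6, 7, 8].
  Class 3 (3 blocks): {3,4,8}; {1,2,7}; {0,5,6}. Points covered: [0, 1, 2, 3, 4, 5, 6, 7, 8].
  Class 4 (3 blocks): {0,4,7}; {2,3,5}; {1,6,8}. Points covered: [0, 1, 2, 3, 4, 5, 6, 7, 8].
All classes full (size 3)? YES. All classes cover every point? YES.
Resolvable? YES.

YES


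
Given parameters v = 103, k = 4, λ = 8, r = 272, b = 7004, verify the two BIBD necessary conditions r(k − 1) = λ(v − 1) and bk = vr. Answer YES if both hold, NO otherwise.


Condition (i): r(k − 1) = 272·3 = 816; λ(v − 1) = 8·102 = 816. Match? YES.
Condition (ii): bk = 7004·4 = 28016; vr = 103·272 = 28016. Match? YES.
Both conditions hold? YES.

YES


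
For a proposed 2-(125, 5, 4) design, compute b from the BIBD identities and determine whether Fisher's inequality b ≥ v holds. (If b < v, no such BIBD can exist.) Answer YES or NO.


r = λ(v − 1)/(k − 1) = 4·124/4 = 124.
b = vr/k = 125·124/5 = 3100.
Fisher's inequality: b ≥ v ⇔ 3100 ≥ 125? YES.

YES


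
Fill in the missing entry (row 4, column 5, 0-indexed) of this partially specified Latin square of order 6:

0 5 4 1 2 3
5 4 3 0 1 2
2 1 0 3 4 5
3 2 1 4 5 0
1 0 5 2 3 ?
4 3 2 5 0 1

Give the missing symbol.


Row 4 contains symbols [0, 1, 2, 3, 5] — missing [4].
Column 5 contains symbols [0, 1, 2, 3, 5] — missing [4].
The missing symbol must appear in both missing sets; intersection = [4].
Therefore the hidden value is 4.

Missing value = 4.


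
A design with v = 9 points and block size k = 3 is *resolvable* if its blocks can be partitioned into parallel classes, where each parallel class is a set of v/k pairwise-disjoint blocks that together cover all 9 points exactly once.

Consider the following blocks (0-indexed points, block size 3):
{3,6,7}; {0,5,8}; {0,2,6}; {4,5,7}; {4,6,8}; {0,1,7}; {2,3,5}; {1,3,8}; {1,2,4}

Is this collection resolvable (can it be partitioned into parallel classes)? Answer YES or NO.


v = 9, block size k = 3, number of blocks = 9.
For resolvability, blocks must partition into parallel classes of size v/k = 3.
Total blocks must therefore be a multiple of 3: 9 = 3·3 + 0 ⇒ divisible ✓.
Greedy packing gives 3 candidate class(es). Each should be a full parallel class (size 3, covers all 9 points).
  Class 1 (3 blocks): {3,6,7}; {0,5,8}; {1,2,4}. Points covered: [0, 1, 2, 3, 4, 5, 6, 7, 8].
  Class 2 (3 blocks): {0,2,6}; {4,5,7}; {1,3,8}. Points covered: [0, 1, 2, 3, 4, 5, 6, 7, 8].
  Class 3 (3 blocks): {4,6,8}; {0,1,7}; {2,3,5}. Points covered: [0, 1, 2, 3, 4, 5, 6, 7, 8].
All classes full (size 3)? YES. All classes cover every point? YES.
Resolvable? YES.

YES
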